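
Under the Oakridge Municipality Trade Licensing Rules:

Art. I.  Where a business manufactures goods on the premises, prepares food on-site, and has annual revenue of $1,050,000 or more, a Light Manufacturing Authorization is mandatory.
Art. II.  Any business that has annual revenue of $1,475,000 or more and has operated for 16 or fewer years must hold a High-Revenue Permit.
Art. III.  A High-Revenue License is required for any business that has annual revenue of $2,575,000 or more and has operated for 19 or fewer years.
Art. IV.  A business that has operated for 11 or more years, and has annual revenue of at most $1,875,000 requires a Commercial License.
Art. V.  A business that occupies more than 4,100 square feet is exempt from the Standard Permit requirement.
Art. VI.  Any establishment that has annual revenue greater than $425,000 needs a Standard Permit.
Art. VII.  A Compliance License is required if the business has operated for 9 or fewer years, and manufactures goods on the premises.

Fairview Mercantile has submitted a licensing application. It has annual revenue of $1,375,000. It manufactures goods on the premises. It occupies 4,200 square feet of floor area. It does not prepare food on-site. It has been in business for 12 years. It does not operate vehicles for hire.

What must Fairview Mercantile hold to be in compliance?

Commercial License

Art. I. manufactures goods on the premises; does not prepare food on-site; revenue $1,375,000 ≥ $1,050,000 → Light Manufacturing Authorization not required.
Art. II. revenue $1,375,000 < $1,475,000; years in business 12 ≤ 16 → High-Revenue Permit not required.
Art. III. revenue $1,375,000 < $2,575,000; years in business 12 ≤ 19 → High-Revenue License not required.
Art. IV. years in business 12 ≥ 11; revenue $1,375,000 ≤ $1,875,000 → Commercial License required.
Art. V. floor area 4,200 square feet > 4,100 square feet → exempt from Standard Permit.
Art. VI. revenue $1,375,000 > $425,000 → Standard Permit required.
Art. VII. years in business 12 > 9; manufactures goods on the premises → Compliance License not required.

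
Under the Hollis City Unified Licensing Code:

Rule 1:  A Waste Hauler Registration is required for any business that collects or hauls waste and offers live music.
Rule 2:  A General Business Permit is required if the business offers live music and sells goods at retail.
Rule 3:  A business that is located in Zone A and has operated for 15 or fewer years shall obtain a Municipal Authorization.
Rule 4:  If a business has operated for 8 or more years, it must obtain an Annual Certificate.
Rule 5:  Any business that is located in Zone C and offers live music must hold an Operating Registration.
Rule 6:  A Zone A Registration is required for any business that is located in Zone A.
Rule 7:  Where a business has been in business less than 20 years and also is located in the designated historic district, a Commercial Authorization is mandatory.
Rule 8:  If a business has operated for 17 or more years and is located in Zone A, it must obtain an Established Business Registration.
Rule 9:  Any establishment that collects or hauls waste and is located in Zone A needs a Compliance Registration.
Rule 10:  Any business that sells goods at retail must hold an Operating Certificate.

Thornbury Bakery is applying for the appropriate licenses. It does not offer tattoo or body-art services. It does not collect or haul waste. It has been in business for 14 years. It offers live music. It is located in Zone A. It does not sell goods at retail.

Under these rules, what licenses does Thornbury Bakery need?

Annual Certificate, Municipal Authorization, Zone A Registration

Rule 1: does not collect or haul waste; offers live music → Waste Hauler Registration not required.
Rule 2: offers live music; does not sell goods at retail → General Business Permit not required.
Rule 3: is located in Zone A; years in business 14 ≤ 15 → Municipal Authorization required.
Rule 4: years in business 14 ≥ 8 → Annual Certificate required.
Rule 5: is located in Zone A (not: is located in Zone C); offers live music → Operating Registration not required.
Rule 6: is located in Zone A → Zone A Registration required.
Rule 7: years in business 14 < 20; is located in Zone A (not: is located in the designated historic district) → Commercial Authorization not required.
Rule 8: years in business 14 < 17; is located in Zone A → Established Business Registration not required.
Rule 9: does not collect or haul waste; is located in Zone A → Compliance Registration not required.
Rule 10: does not sell goods at retail → Operating Certificate not required.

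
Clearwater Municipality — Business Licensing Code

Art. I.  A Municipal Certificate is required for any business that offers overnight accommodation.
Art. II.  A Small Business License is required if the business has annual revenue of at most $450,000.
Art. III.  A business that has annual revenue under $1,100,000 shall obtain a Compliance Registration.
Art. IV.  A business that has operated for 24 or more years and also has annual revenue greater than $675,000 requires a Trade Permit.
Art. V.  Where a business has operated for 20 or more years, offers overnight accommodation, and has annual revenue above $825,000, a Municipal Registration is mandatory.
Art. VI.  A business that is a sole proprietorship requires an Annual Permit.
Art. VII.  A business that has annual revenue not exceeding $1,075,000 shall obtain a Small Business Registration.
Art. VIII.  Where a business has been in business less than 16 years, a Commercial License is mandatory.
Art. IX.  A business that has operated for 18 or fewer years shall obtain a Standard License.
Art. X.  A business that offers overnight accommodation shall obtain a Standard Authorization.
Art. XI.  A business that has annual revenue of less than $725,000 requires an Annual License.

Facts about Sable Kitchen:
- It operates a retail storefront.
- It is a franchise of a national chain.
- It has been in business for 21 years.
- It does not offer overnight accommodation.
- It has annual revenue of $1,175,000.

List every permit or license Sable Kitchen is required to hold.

None

Art. I. does not offer overnight accommodation → Municipal Certificate not required.
Art. II. revenue $1,175,000 > $450,000 → Small Business License not required.
Art. III. revenue $1,175,000 ≥ $1,100,000 → Compliance Registration not required.
Art. IV. years in business 21 < 24; revenue $1,175,000 > $675,000 → Trade Permit not required.
Art. V. years in business 21 ≥ 20; does not offer overnight accommodation; revenue $1,175,000 > $825,000 → Municipal Registration not required.
Art. VI. is a franchise of a national chain (not: is a sole proprietorship) → Annual Permit not required.
Art. VII. revenue $1,175,000 > $1,075,000 → Small Business Registration not required.
Art. VIII. years in business 21 ≥ 16 → Commercial License not required.
Art. IX. years in business 21 > 18 → Standard License not required.
Art. X. does not offer overnight accommodation → Standard Authorization not required.
Art. XI. revenue $1,175,000 ≥ $725,000 → Annual License not required.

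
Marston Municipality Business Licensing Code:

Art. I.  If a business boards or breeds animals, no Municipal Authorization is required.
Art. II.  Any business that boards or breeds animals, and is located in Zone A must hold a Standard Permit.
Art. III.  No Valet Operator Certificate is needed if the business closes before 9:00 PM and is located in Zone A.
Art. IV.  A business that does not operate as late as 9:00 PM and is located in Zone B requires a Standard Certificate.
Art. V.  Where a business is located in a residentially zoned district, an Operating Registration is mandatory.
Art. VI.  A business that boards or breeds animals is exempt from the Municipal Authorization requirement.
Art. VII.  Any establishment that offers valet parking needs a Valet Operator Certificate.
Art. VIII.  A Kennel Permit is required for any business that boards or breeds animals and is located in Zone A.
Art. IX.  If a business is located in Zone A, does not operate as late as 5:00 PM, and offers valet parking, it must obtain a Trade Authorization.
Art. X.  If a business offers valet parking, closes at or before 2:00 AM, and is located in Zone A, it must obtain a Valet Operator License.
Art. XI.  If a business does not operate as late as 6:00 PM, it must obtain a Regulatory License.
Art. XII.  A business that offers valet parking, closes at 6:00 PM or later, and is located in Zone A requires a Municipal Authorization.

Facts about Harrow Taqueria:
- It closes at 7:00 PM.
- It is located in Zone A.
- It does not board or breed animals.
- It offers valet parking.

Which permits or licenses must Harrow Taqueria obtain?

Municipal Authorization, Valet Operator License

Art. I. does not board or breed animals → Municipal Authorization exemption does not apply.
Art. II. does not board or breed animals; is located in Zone A → Standard Permit not required.
Art. III. closes 7:00 PM, at/before 9:00 PM; is located in Zone A → exempt from Valet Operator Certificate.
Art. IV. closes 7:00 PM, at/before 9:00 PM; is located in Zone A (not: is located in Zone B) → Standard Certificate not required.
Art. V. is located in Zone A (not: is located in a residentially zoned district) → Operating Registration not required.
Art. VI. does not board or breed animals → Municipal Authorization exemption does not apply.
Art. VII. offers valet parking → Valet Operator Certificate required.
Art. VIII. does not board or breed animals; is located in Zone A → Kennel Permit not required.
Art. IX. is located in Zone A; closes 7:00 PM, after 5:00 PM; offers valet parking → Trade Authorization not required.
Art. X. offers valet parking; closes 7:00 PM, at/before 2:00 AM; is located in Zone A → Valet Operator License required.
Art. XI. closes 7:00 PM, after 6:00 PM → Regulatory License not required.
Art. XII. offers valet parking; closes 7:00 PM, after 6:00 PM; is located in Zone A → Municipal Authorization required.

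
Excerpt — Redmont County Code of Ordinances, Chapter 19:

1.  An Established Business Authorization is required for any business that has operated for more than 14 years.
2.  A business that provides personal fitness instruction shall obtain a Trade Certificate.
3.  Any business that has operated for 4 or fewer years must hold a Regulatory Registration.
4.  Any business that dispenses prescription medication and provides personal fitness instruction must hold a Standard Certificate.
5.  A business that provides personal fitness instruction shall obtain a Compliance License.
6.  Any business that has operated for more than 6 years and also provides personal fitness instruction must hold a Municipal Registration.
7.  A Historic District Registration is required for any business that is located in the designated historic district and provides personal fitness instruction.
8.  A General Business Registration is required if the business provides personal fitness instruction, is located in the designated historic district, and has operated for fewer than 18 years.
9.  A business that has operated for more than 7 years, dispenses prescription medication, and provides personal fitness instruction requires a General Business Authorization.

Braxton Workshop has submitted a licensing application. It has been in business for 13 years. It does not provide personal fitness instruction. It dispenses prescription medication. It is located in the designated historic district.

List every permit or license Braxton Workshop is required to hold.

None

1. years in business 13 ≤ 14 → Established Business Authorization not required.
2. does not provide personal fitness instruction → Trade Certificate not required.
3. years in business 13 > 4 → Regulatory Registration not required.
4. dispenses prescription medication; does not provide personal fitness instruction → Standard Certificate not required.
5. does not provide personal fitness instruction → Compliance License not required.
6. years in business 13 > 6; does not provide personal fitness instruction → Municipal Registration not required.
7. is located in the designated historic district; does not provide personal fitness instruction → Historic District Registration not required.
8. does not provide personal fitness instruction; is located in the designated historic district; years in business 13 < 18 → General Business Registration not required.
9. years in business 13 > 7; dispenses prescription medication; does not provide personal fitness instruction → General Business Authorization not required.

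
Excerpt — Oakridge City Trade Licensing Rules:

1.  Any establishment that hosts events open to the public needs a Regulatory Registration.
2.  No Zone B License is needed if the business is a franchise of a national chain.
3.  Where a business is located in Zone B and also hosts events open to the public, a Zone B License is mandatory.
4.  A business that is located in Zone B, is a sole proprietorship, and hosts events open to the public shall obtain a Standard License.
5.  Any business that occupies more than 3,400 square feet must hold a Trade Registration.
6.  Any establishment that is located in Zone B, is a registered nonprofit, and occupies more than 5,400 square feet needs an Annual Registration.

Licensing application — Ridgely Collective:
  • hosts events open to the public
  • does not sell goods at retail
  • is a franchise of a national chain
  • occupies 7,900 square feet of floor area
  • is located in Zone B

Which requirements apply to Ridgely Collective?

1. hosts events open to the public → Regulatory Registration required.
2. is a franchise of a national chain → exempt from Zone B License.
3. is located in Zone B; hosts events open to the public → Zone B License required.
4. is located in Zone B; is a franchise of a national chain (not: is a sole proprietorship); hosts events open to the public → Standard License not required.
5. floor area 7,900 square feet > 3,400 square feet → Trade Registration required.
6. is located in Zone B; is a franchise of a national chain (not: is a registered nonprofit); floor area 7,900 square feet > 5,400 square feet → Annual Registration not required.

Regulatory Registration, Trade Registration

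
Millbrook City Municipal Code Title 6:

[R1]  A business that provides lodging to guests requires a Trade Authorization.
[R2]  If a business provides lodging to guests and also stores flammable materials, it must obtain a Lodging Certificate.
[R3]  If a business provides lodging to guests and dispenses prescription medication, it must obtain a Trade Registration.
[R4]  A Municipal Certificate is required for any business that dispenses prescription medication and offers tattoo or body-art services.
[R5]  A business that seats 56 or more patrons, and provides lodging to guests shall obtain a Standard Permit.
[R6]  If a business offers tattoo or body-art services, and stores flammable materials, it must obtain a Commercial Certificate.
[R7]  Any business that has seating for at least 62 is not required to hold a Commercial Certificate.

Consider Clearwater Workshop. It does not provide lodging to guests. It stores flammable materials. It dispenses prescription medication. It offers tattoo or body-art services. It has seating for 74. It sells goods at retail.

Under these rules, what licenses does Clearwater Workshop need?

Municipal Certificate

[R1] does not provide lodging to guests → Trade Authorization not required.
[R2] does not provide lodging to guests; stores flammable materials → Lodging Certificate not required.
[R3] does not provide lodging to guests; dispenses prescription medication → Trade Registration not required.
[R4] dispenses prescription medication; offers tattoo or body-art services → Municipal Certificate required.
[R5] seating 74 ≥ 56; does not provide lodging to guests → Standard Permit not required.
[R6] offers tattoo or body-art services; stores flammable materials → Commercial Certificate required.
[R7] seating 74 ≥ 62 → exempt from Commercial Certificate.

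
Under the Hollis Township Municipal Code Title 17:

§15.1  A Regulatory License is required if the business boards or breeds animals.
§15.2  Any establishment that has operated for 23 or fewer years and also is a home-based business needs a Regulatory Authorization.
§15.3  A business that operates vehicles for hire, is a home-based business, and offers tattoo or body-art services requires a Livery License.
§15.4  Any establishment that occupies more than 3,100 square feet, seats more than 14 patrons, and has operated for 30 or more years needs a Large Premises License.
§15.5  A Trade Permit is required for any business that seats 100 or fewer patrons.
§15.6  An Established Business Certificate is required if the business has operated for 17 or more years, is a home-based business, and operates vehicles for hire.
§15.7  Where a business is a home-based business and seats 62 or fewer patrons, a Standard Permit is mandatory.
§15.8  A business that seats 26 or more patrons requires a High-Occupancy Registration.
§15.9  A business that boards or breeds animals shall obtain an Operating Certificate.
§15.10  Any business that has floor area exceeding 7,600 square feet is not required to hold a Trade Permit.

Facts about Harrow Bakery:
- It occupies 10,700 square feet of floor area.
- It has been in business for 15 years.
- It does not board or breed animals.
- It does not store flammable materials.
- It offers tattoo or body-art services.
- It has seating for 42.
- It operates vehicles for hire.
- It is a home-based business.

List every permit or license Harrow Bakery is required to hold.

High-Occupancy Registration, Livery License, Regulatory Authorization, Standard Permit

§15.1 does not board or breed animals → Regulatory License not required.
§15.2 years in business 15 ≤ 23; is a home-based business → Regulatory Authorization required.
§15.3 operates vehicles for hire; is a home-based business; offers tattoo or body-art services → Livery License required.
§15.4 floor area 10,700 square feet > 3,100 square feet; seating 42 > 14; years in business 15 < 30 → Large Premises License not required.
§15.5 seating 42 ≤ 100 → Trade Permit required.
§15.6 years in business 15 < 17; is a home-based business; operates vehicles for hire → Established Business Certificate not required.
§15.7 is a home-based business; seating 42 ≤ 62 → Standard Permit required.
§15.8 seating 42 ≥ 26 → High-Occupancy Registration required.
§15.9 does not board or breed animals → Operating Certificate not required.
§15.10 floor area 10,700 square feet > 7,600 square feet → exempt from Trade Permit.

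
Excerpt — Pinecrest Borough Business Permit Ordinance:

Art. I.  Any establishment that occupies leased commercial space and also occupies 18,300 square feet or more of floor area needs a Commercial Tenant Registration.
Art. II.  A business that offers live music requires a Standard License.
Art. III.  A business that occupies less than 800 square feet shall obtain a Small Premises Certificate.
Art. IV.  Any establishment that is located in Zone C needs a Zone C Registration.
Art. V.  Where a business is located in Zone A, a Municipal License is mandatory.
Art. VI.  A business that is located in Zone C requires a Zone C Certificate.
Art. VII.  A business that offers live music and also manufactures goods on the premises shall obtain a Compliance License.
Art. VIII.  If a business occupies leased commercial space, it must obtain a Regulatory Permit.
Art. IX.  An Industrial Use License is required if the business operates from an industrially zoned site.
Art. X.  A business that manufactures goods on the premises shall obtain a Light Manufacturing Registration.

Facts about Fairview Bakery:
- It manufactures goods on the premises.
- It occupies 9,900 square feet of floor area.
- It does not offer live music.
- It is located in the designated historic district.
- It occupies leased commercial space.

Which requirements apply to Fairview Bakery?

Art. I. occupies leased commercial space; floor area 9,900 square feet < 18,300 square feet → Commercial Tenant Registration not required.
Art. II. does not offer live music → Standard License not required.
Art. III. floor area 9,900 square feet ≥ 800 square feet → Small Premises Certificate not required.
Art. IV. is located in the designated historic district (not: is located in Zone C) → Zone C Registration not required.
Art. V. is located in the designated historic district (not: is located in Zone A) → Municipal License not required.
Art. VI. is located in the designated historic district (not: is located in Zone C) → Zone C Certificate not required.
Art. VII. does not offer live music; manufactures goods on the premises → Compliance License not required.
Art. VIII. occupies leased commercial space → Regulatory Permit required.
Art. IX. occupies leased commercial space (not: operates from an industrially zoned site) → Industrial Use License not required.
Art. X. manufactures goods on the premises → Light Manufacturing Registration required.

Light Manufacturing Registration, Regulatory Permit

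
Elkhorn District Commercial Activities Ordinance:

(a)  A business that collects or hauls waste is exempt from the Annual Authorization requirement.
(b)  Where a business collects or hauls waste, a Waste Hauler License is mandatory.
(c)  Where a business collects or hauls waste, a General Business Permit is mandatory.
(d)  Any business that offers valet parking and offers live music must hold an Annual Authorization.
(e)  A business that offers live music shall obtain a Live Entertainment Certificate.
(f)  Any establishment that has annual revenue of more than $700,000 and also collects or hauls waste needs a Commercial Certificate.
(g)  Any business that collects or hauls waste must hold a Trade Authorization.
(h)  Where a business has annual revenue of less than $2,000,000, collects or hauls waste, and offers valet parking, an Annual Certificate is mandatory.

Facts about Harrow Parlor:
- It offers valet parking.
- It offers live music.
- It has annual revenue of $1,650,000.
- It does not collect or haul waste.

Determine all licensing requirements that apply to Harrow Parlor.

Annual Authorization, Live Entertainment Certificate

(a) does not collect or haul waste → Annual Authorization exemption does not apply.
(b) does not collect or haul waste → Waste Hauler License not required.
(c) does not collect or haul waste → General Business Permit not required.
(d) offers valet parking; offers live music → Annual Authorization required.
(e) offers live music → Live Entertainment Certificate required.
(f) revenue $1,650,000 > $700,000; does not collect or haul waste → Commercial Certificate not required.
(g) does not collect or haul waste → Trade Authorization not required.
(h) revenue $1,650,000 < $2,000,000; does not collect or haul waste; offers valet parking → Annual Certificate not required.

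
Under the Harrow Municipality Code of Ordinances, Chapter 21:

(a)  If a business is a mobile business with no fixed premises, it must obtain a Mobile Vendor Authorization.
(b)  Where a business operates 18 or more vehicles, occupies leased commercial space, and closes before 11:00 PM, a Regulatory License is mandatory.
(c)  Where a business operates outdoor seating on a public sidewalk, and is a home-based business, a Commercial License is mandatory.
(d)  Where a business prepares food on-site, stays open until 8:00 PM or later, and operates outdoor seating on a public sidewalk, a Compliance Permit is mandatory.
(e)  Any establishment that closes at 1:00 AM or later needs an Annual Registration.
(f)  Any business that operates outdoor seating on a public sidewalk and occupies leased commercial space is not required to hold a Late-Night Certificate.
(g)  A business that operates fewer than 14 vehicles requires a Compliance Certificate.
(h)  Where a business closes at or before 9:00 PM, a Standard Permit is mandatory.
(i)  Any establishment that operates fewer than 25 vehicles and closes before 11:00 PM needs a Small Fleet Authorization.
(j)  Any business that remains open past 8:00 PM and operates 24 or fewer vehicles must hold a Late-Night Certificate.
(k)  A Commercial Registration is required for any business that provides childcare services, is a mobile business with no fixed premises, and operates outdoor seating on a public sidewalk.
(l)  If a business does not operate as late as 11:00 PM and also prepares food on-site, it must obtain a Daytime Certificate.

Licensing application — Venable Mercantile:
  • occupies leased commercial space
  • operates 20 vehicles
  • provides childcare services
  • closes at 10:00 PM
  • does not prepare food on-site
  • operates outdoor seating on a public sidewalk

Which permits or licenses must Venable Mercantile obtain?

Regulatory License, Small Fleet Authorization

(a) occupies leased commercial space (not: is a mobile business with no fixed premises) → Mobile Vendor Authorization not required.
(b) vehicles 20 ≥ 18; occupies leased commercial space; closes 10:00 PM, at/before 11:00 PM → Regulatory License required.
(c) operates outdoor seating on a public sidewalk; occupies leased commercial space (not: is a home-based business) → Commercial License not required.
(d) does not prepare food on-site; closes 10:00 PM, after 8:00 PM; operates outdoor seating on a public sidewalk → Compliance Permit not required.
(e) closes 10:00 PM, at/before 1:00 AM → Annual Registration not required.
(f) operates outdoor seating on a public sidewalk; occupies leased commercial space → exempt from Late-Night Certificate.
(g) vehicles 20 ≥ 14 → Compliance Certificate not required.
(h) closes 10:00 PM, after 9:00 PM → Standard Permit not required.
(i) vehicles 20 < 25; closes 10:00 PM, at/before 11:00 PM → Small Fleet Authorization required.
(j) closes 10:00 PM, after 8:00 PM; vehicles 20 ≤ 24 → Late-Night Certificate required.
(k) provides childcare services; occupies leased commercial space (not: is a mobile business with no fixed premises); operates outdoor seating on a public sidewalk → Commercial Registration not required.
(l) closes 10:00 PM, at/before 11:00 PM; does not prepare food on-site → Daytime Certificate not required.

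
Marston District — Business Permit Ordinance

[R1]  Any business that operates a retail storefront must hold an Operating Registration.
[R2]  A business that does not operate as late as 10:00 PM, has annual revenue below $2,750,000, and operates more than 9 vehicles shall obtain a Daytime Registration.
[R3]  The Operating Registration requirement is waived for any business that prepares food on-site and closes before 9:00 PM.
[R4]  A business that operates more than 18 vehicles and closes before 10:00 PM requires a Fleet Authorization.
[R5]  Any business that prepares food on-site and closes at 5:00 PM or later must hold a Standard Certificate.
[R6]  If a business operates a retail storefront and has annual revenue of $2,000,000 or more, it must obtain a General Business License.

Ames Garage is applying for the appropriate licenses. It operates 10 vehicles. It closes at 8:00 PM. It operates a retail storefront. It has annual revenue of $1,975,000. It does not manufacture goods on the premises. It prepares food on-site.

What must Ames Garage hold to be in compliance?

Daytime Registration, Standard Certificate

[R1] operates a retail storefront → Operating Registration required.
[R2] closes 8:00 PM, at/before 10:00 PM; revenue $1,975,000 < $2,750,000; vehicles 10 > 9 → Daytime Registration required.
[R3] prepares food on-site; closes 8:00 PM, at/before 9:00 PM → exempt from Operating Registration.
[R4] vehicles 10 ≤ 18; closes 8:00 PM, at/before 10:00 PM → Fleet Authorization not required.
[R5] prepares food on-site; closes 8:00 PM, after 5:00 PM → Standard Certificate required.
[R6] operates a retail storefront; revenue $1,975,000 < $2,000,000 → General Business License not required.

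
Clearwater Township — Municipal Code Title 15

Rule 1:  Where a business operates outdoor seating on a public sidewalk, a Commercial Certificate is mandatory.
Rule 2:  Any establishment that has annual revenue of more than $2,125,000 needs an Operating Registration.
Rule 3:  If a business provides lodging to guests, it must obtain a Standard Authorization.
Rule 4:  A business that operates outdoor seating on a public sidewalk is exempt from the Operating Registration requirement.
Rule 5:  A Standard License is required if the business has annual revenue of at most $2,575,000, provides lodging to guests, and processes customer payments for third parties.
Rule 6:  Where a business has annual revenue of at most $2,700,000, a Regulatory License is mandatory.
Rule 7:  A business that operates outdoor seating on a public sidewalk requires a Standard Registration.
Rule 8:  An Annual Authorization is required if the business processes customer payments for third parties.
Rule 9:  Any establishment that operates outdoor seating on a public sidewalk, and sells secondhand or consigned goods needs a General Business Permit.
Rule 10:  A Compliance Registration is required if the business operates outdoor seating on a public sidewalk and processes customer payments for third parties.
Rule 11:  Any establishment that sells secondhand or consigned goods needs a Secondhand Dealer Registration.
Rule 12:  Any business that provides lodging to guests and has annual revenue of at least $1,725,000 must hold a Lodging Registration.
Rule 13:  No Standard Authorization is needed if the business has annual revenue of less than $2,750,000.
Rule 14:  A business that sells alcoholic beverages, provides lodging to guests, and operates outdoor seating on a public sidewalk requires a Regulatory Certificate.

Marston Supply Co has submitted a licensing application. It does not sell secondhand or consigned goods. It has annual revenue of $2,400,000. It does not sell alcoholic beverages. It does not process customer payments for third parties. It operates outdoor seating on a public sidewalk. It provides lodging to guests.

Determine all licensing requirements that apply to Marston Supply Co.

Commercial Certificate, Lodging Registration, Regulatory License, Standard Registration

Rule 1: operates outdoor seating on a public sidewalk → Commercial Certificate required.
Rule 2: revenue $2,400,000 > $2,125,000 → Operating Registration required.
Rule 3: provides lodging to guests → Standard Authorization required.
Rule 4: operates outdoor seating on a public sidewalk → exempt from Operating Registration.
Rule 5: revenue $2,400,000 ≤ $2,575,000; provides lodging to guests; does not process customer payments for third parties → Standard License not required.
Rule 6: revenue $2,400,000 ≤ $2,700,000 → Regulatory License required.
Rule 7: operates outdoor seating on a public sidewalk → Standard Registration required.
Rule 8: does not process customer payments for third parties → Annual Authorization not required.
Rule 9: operates outdoor seating on a public sidewalk; does not sell secondhand or consigned goods → General Business Permit not required.
Rule 10: operates outdoor seating on a public sidewalk; does not process customer payments for third parties → Compliance Registration not required.
Rule 11: does not sell secondhand or consigned goods → Secondhand Dealer Registration not required.
Rule 12: provides lodging to guests; revenue $2,400,000 ≥ $1,725,000 → Lodging Registration required.
Rule 13: revenue $2,400,000 < $2,750,000 → exempt from Standard Authorization.
Rule 14: does not sell alcoholic beverages; provides lodging to guests; operates outdoor seating on a public sidewalk → Regulatory Certificate not required.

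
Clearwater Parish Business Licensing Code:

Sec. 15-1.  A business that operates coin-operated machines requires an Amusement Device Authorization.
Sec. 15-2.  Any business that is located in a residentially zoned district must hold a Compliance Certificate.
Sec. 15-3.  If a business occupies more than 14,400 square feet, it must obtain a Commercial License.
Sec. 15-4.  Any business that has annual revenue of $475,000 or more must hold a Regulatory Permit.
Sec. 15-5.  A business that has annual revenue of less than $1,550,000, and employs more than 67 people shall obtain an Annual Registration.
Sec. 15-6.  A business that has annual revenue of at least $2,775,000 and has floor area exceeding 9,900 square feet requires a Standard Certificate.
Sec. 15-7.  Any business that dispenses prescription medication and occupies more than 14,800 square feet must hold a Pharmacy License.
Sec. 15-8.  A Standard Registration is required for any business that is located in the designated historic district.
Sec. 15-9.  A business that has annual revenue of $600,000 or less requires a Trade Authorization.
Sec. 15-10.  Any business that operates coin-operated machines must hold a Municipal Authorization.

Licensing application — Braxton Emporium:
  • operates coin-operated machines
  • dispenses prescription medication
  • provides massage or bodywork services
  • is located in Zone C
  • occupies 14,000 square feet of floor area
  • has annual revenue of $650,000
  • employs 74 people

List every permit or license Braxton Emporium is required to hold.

Sec. 15-1. operates coin-operated machines → Amusement Device Authorization required.
Sec. 15-2. is located in Zone C (not: is located in a residentially zoned district) → Compliance Certificate not required.
Sec. 15-3. floor area 14,000 square feet ≤ 14,400 square feet → Commercial License not required.
Sec. 15-4. revenue $650,000 ≥ $475,000 → Regulatory Permit required.
Sec. 15-5. revenue $650,000 < $1,550,000; employees 74 > 67 → Annual Registration required.
Sec. 15-6. revenue $650,000 < $2,775,000; floor area 14,000 square feet > 9,900 square feet → Standard Certificate not required.
Sec. 15-7. dispenses prescription medication; floor area 14,000 square feet ≤ 14,800 square feet → Pharmacy License not required.
Sec. 15-8. is located in Zone C (not: is located in the designated historic district) → Standard Registration not required.
Sec. 15-9. revenue $650,000 > $600,000 → Trade Authorization not required.
Sec. 15-10. operates coin-operated machines → Municipal Authorization required.

Amusement Device Authorization, Annual Registration, Municipal Authorization, Regulatory Permit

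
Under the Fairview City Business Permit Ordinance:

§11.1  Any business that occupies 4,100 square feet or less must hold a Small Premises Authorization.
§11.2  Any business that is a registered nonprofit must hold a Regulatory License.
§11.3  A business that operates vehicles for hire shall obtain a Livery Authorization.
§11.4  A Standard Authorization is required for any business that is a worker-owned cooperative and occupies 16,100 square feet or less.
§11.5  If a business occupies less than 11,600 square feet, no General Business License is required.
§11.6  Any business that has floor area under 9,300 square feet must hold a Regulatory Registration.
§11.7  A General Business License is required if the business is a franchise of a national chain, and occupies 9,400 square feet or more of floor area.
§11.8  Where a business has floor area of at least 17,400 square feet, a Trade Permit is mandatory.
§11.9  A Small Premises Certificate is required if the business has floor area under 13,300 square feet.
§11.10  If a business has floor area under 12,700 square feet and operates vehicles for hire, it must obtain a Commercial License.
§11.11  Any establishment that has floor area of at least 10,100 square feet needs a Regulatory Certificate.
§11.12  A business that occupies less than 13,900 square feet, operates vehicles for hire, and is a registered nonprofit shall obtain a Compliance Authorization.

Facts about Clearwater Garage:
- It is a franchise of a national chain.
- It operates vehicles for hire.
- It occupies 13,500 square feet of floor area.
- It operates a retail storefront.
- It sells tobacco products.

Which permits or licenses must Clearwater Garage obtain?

General Business License, Livery Authorization, Regulatory Certificate

§11.1 floor area 13,500 square feet > 4,100 square feet → Small Premises Authorization not required.
§11.2 is a franchise of a national chain (not: is a registered nonprofit) → Regulatory License not required.
§11.3 operates vehicles for hire → Livery Authorization required.
§11.4 is a franchise of a national chain (not: is a worker-owned cooperative); floor area 13,500 square feet ≤ 16,100 square feet → Standard Authorization not required.
§11.5 floor area 13,500 square feet ≥ 11,600 square feet → General Business License exemption does not apply.
§11.6 floor area 13,500 square feet ≥ 9,300 square feet → Regulatory Registration not required.
§11.7 is a franchise of a national chain; floor area 13,500 square feet ≥ 9,400 square feet → General Business License required.
§11.8 floor area 13,500 square feet < 17,400 square feet → Trade Permit not required.
§11.9 floor area 13,500 square feet ≥ 13,300 square feet → Small Premises Certificate not required.
§11.10 floor area 13,500 square feet ≥ 12,700 square feet; operates vehicles for hire → Commercial License not required.
§11.11 floor area 13,500 square feet ≥ 10,100 square feet → Regulatory Certificate required.
§11.12 floor area 13,500 square feet < 13,900 square feet; operates vehicles for hire; is a franchise of a national chain (not: is a registered nonprofit) → Compliance Authorization not required.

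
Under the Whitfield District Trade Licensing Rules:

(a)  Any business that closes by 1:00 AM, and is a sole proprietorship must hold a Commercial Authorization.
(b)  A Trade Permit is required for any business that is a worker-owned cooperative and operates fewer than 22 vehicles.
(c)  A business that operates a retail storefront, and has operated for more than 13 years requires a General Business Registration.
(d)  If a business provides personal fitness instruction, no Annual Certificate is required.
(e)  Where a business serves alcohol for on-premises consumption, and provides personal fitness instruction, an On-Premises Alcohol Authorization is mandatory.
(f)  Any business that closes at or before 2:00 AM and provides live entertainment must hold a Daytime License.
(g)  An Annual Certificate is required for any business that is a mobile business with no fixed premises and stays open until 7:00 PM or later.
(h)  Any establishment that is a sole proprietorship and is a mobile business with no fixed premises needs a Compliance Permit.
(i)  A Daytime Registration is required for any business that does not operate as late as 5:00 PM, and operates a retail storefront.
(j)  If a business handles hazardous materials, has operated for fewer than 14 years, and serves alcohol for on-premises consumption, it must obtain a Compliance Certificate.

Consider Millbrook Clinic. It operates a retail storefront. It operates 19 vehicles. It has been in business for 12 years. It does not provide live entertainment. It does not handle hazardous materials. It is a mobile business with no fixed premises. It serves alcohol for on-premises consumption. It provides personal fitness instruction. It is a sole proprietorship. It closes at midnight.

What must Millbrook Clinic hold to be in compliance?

(a) closes midnight, at/before 1:00 AM; is a sole proprietorship → Commercial Authorization required.
(b) is a sole proprietorship (not: is a worker-owned cooperative); vehicles 19 < 22 → Trade Permit not required.
(c) operates a retail storefront; years in business 12 ≤ 13 → General Business Registration not required.
(d) provides personal fitness instruction → exempt from Annual Certificate.
(e) serves alcohol for on-premises consumption; provides personal fitness instruction → On-Premises Alcohol Authorization required.
(f) closes midnight, at/before 2:00 AM; does not provide live entertainment → Daytime License not required.
(g) is a mobile business with no fixed premises; closes midnight, after 7:00 PM → Annual Certificate required.
(h) is a sole proprietorship; is a mobile business with no fixed premises → Compliance Permit required.
(i) closes midnight, after 5:00 PM; operates a retail storefront → Daytime Registration not required.
(j) does not handle hazardous materials; years in business 12 < 14; serves alcohol for on-premises consumption → Compliance Certificate not required.

Commercial Authorization, Compliance Permit, On-Premises Alcohol Authorization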